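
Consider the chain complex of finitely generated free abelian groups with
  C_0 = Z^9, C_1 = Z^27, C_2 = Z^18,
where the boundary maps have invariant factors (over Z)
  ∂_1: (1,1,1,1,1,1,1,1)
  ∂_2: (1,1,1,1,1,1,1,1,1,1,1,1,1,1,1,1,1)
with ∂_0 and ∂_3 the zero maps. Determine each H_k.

H_0: b_0 = 9 − 0 − 8 = 1; torsion from ∂_1 factors > 1: none. So H_0 ≅ Z.
H_1: b_1 = 27 − 8 − 17 = 2; torsion from ∂_2 factors > 1: none. So H_1 ≅ Z^2.
H_2: b_2 = 18 − 17 − 0 = 1; torsion from ∂_3 factors > 1: none. So H_2 ≅ Z.

H_0 ≅ Z,  H_1 ≅ Z^2,  H_2 ≅ Z.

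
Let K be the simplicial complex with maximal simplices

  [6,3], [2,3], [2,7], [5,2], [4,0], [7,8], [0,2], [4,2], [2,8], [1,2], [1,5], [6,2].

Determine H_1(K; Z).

Fix the vertex order 0 < 1 < 2 < 3 < 4 < 5 < 6 < 7 < 8 and write every simplex with vertices in increasing order. Then dim K = 1 and the simplices of K are:

  0-simplices (9): [0], [1], [2], [3], [4], [5], [6], [7], [8]
  1-simplices (12): [0,2], [0,4], [1,2], [1,5], [2,3], [2,4], [2,5], [2,6], [2,7], [2,8], [3,6], [7,8]

Hence C_0 ≅ Z^9, C_1 ≅ Z^12.

Boundary ∂_1: C_1 → C_0 is given by ∂[p,q] = [q] − [p]. For instance
  ∂[0,4] = [4] − [0].
This gives a 9×12 integer matrix of rank 8; reducing to Smith normal form yields diagonal entries (1,1,1,1,1,1,1,1).

Computing H_k = (kernel of ∂_k) / (image of ∂_{k+1}):

  H_1: rank ker ∂_1 − rank ∂_2 = (12 − 8) − 0 = 4, and there is no ∂_2, so H_1 = Z^4.

H_1 ≅ Z^4.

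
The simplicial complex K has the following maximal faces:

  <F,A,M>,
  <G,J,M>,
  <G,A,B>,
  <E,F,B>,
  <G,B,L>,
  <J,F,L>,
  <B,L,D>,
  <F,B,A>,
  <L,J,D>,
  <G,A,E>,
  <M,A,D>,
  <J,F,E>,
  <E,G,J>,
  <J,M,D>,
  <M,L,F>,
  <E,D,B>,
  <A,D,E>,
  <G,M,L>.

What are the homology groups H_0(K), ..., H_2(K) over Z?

H_0 = Z,  H_1 = Z ⊕ Z/2,  H_2 = 0.

Fix the vertex order A < B < D < E < F < G < J < L < M and write every simplex with vertices in increasing order. Then dim K = 2 and the simplices of K are:

  0-simplices (9): A, B, D, E, F, G, J, L, M
  1-simplices (27): AB, AD, AE, AF, AG, AM, BD, BE, BF, BG, BL, DE, DJ, DL, DM, EF, EG, EJ, FJ, FL, FM, GJ, GL, GM, JL, JM, LM
  2-simplices (18): ABF, ABG, ADE, ADM, AEG, AFM, BDE, BDL, BEF, BGL, DJL, DJM, EFJ, EGJ, FJL, FLM, GJM, GLM

so the chain groups are C_0 ≅ Z^9, C_1 ≅ Z^27, C_2 ≅ Z^18.

Boundary ∂_1: C_1 → C_0 maps an edge to its endpoints' difference, ∂[p,q] = q − p. For instance
  ∂EG = G − E.
As a 9×27 matrix over Z this has rank 8, with invariant factors (1,1,1,1,1,1,1,1).

The boundary map ∂_2: C_2 → C_1 maps a triangle to the signed sum of its edges. For instance
  ∂ABG = BG − AG + AB,
  ∂EFJ = FJ − EJ + EF.
This gives a 27×18 integer matrix of rank 18; reducing to Smith normal form yields diagonal entries (1,1,1,1,1,1,1,1,1,1,1,1,1,1,1,1,1,2).

Reading off H_k = ker ∂_k / im ∂_{k+1}:

  H_0: rank C_0 − rank ∂_1 = 9 − 8 = 1, and the invariant factors of ∂_1 are all 1, so H_0 ≅ Z.
  H_1: rank ker ∂_1 − rank ∂_2 = (27 − 8) − 18 = 1, and ∂_2 has invariant factor 2 > 1, so H_1 ≅ Z ⊕ Z/2.
  H_2: rank ker ∂_2 − rank ∂_3 = (18 − 18) − 0 = 0, and there is no ∂_3, so H_2 ≅ 0.

(K is a triangulation of the Klein bottle.)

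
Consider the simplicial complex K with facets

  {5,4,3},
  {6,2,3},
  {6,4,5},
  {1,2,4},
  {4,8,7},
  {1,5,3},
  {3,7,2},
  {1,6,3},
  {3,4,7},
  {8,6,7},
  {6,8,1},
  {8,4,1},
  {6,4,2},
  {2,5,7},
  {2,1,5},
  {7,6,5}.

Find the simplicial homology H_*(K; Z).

H_0 ≅ Z,  H_1 ≅ Z^2,  H_2 ≅ Z.

Take the total order 1 < 2 < 3 < 4 < 5 < 6 < 7 < 8 on the vertex set. Then K (dimension 2) consists of the simplices:

  0-simplices (8): [1], [2], [3], [4], [5], [6], [7], [8]
  1-simplices (24): (24 of them)
  2-simplices (16): [1,2,4], [1,2,5], [1,3,5], [1,3,6], [1,4,8], [1,6,8], [2,3,6], [2,3,7], [2,4,6], [2,5,7], [3,4,5], [3,4,7], [4,5,6], [4,7,8], [5,6,7], [6,7,8]

giving chain groups C_0 ≅ Z^8, C_1 ≅ Z^24, C_2 ≅ Z^16.

Boundary ∂_1: C_1 → C_0 is given by ∂[p,q] = [q] − [p]. For instance
  ∂[1,5] = [5] − [1].
As a 8×24 matrix over Z this has rank 7, with invariant factors (1,1,1,1,1,1,1).

Boundary ∂_2: C_2 → C_1 maps a triangle to the signed sum of its edges. For instance
  ∂[3,4,7] = [4,7] − [3,7] + [3,4],
  ∂[1,3,5] = [3,5] − [1,5] + [1,3].
As a 24×16 matrix over Z this has rank 15, with invariant factors (1,1,1,1,1,1,1,1,1,1,1,1,1,1,1).

Computing H_k = (kernel of ∂_k) / (image of ∂_{k+1}):

  H_0: rank C_0 − rank ∂_1 = 8 − 7 = 1, and the invariant factors of ∂_1 are all 1, so H_0 ≅ Z.
  H_1: rank ker ∂_1 − rank ∂_2 = (24 − 7) − 15 = 2, and the invariant factors of ∂_2 are all 1, so H_1 ≅ Z^2.
  H_2: rank ker ∂_2 − rank ∂_3 = (16 − 15) − 0 = 1, and there is no ∂_3, so H_2 ≅ Z.

As a check, the Euler characteristic is 8 − 24 + 16 = 0, which agrees with 1 − 2 + 1 = 0.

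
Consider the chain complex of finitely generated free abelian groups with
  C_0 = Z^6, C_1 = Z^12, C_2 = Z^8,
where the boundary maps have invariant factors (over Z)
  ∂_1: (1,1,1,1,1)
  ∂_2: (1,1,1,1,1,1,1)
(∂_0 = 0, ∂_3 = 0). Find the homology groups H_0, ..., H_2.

H_0 = Z,  H_1 = 0,  H_2 = Z.

H_0: b_0 = 6 − 0 − 5 = 1; torsion from ∂_1 factors > 1: none. So H_0 = Z.
H_1: b_1 = 12 − 5 − 7 = 0; torsion from ∂_2 factors > 1: none. So H_1 = 0.
H_2: b_2 = 8 − 7 − 0 = 1; torsion from ∂_3 factors > 1: none. So H_2 = Z.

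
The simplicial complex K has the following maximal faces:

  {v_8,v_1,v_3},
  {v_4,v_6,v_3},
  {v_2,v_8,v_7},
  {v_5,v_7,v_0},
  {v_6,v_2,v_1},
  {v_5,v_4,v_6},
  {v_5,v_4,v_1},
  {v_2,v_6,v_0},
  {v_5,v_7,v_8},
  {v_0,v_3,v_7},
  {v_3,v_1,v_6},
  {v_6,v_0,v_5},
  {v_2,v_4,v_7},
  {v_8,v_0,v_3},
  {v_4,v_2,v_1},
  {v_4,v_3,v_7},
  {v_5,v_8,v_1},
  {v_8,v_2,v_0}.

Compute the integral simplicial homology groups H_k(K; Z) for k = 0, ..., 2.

H_0 ≅ Z,  H_1 ≅ Z ⊕ Z/2Z,  H_2 = 0.

Fix the vertex order v_0 < v_1 < v_2 < v_3 < v_4 < v_5 < v_6 < v_7 < v_8 and write every simplex with vertices in increasing order. Then dim K = 2 and the simplices of K are:

  0-simplices (9): [v_0], [v_1], [v_2], [v_3], [v_4], [v_5], [v_6], [v_7], [v_8]
  1-simplices (27): (27 of them)
  2-simplices (18): (18 of them)

giving chain groups C_0 ≅ Z^9, C_1 ≅ Z^27, C_2 ≅ Z^18.

The boundary map ∂_1: C_1 → C_0 sends each edge [p,q] (with p < q) to q − p. For instance
  ∂[v_1,v_2] = [v_2] − [v_1].
As a 9×27 matrix over Z this has rank 8, with invariant factors (1,1,1,1,1,1,1,1).

The boundary map ∂_2: C_2 → C_1 acts by ∂[p,q,r] = [q,r] − [p,r] + [p,q]. For instance
  ∂[v_2,v_4,v_7] = [v_4,v_7] − [v_2,v_7] + [v_2,v_4],
  ∂[v_0,v_3,v_7] = [v_3,v_7] − [v_0,v_7] + [v_0,v_3].
The resulting 27×18 matrix has rank 18, and its Smith normal form has invariant factors (1,1,1,1,1,1,1,1,1,1,1,1,1,1,1,1,1,2).

From H_k ≅ ker(∂_k) / im(∂_{k+1}) we obtain:

  H_0: rank C_0 − rank ∂_1 = 9 − 8 = 1, and the invariant factors of ∂_1 are all 1, so H_0 = Z.
  H_1: rank ker ∂_1 − rank ∂_2 = (27 − 8) − 18 = 1, and ∂_2 has invariant factor 2 > 1, so H_1 = Z ⊕ Z/2Z.
  H_2: rank ker ∂_2 − rank ∂_3 = (18 − 18) − 0 = 0, and there is no ∂_3, so H_2 = 0.

As a check, the Euler characteristic is 9 − 27 + 18 = 0, which agrees with 1 − 1 + 0 = 0.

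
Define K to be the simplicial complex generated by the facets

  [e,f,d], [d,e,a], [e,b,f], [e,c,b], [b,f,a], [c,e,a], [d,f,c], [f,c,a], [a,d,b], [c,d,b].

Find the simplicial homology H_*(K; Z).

H_0 ≅ Z,  H_1 ≅ Z_2,  H_2 = 0.

K has 6 vertices, 15 edges, 10 triangles.
rank ∂_0 = 0, rank ∂_1 = 5 ⇒ b_0 = 6 − 0 − 5 = 1; all invariant factors of ∂_1 are 1 so no torsion. So H_0 = Z.
rank ∂_1 = 5, rank ∂_2 = 10 ⇒ b_1 = 15 − 5 − 10 = 0; ∂_2 has invariant factor(s) [2] giving torsion. So H_1 = Z_2.
rank ∂_2 = 10, rank ∂_3 = 0 ⇒ b_2 = 10 − 10 − 0 = 0. So H_2 = 0.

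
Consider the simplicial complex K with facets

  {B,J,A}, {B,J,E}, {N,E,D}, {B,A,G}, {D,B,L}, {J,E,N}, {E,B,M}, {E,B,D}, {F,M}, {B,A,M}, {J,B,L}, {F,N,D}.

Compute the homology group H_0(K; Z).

H_0 ≅ Z.

Order the vertices as A < B < D < E < F < G < J < L < M < N. Listing each simplex with vertices in this order, K has dimension 2 with simplices:

  0-simplices (10): A, B, D, E, F, G, J, L, M, N
  1-simplices (21): AB, AG, AJ, AM, BD, BE, BG, BJ, BL, BM, DE, DF, DL, DN, EJ, EM, EN, FM, FN, JL, JN
  2-simplices (11): ABG, ABJ, ABM, BDE, BDL, BEJ, BEM, BJL, DEN, DFN, EJN

giving chain groups C_0 ≅ Z^10, C_1 ≅ Z^21, C_2 ≅ Z^11.

The boundary map ∂_1: C_1 → C_0 maps an edge to its endpoints' difference, ∂[p,q] = q − p. For instance
  ∂DN = N − D.
The resulting 10×21 matrix has rank 9, and its Smith normal form has invariant factors (1,1,1,1,1,1,1,1,1).

∂_2: C_2 → C_1 maps a triangle to the signed sum of its edges. For instance
  ∂EJN = JN − EN + EJ,
  ∂DFN = FN − DN + DF.
The 21×11 boundary matrix has rank 11 and Smith normal form diag(1,1,1,1,1,1,1,1,1,1,1).

Reading off H_k = ker ∂_k / im ∂_{k+1}:

  H_0: rank C_0 − rank ∂_1 = 10 − 9 = 1, and the invariant factors of ∂_1 are all 1, so H_0 ≅ Z.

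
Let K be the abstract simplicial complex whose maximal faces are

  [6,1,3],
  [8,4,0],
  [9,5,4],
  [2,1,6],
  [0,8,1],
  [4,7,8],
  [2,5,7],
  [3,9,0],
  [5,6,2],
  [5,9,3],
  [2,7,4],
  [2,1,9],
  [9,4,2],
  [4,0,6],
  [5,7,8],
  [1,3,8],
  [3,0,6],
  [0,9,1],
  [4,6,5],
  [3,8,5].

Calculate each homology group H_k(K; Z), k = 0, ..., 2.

Order the vertices as 0 < 1 < 2 < 3 < 4 < 5 < 6 < 7 < 8 < 9. Listing each simplex with vertices in this order, K has dimension 2 with simplices:

  0-simplices (10): [0], [1], [2], [3], [4], [5], [6], [7], [8], [9]
  1-simplices (30): (30 of them)
  2-simplices (20): (20 of them)

Hence C_0 ≅ Z^10, C_1 ≅ Z^30, C_2 ≅ Z^20.

∂_1: C_1 → C_0 is given by ∂[p,q] = [q] − [p].
As a 10×30 matrix over Z this has rank 9, with invariant factors (1,1,1,1,1,1,1,1,1).

Boundary ∂_2: C_2 → C_1 acts by ∂[p,q,r] = [q,r] − [p,r] + [p,q]. For instance
  ∂[4,5,9] = [5,9] − [4,9] + [4,5],
  ∂[0,3,9] = [3,9] − [0,9] + [0,3].
The 30×20 boundary matrix has rank 20 and Smith normal form diag(1,1,1,1,1,1,1,1,1,1,1,1,1,1,1,1,1,1,1,2).

Reading off H_k = ker ∂_k / im ∂_{k+1}:

  H_0: rank C_0 − rank ∂_1 = 10 − 9 = 1, and the invariant factors of ∂_1 are all 1, so H_0 ≅ Z.
  H_1: rank ker ∂_1 − rank ∂_2 = (30 − 9) − 20 = 1, and ∂_2 has invariant factor 2 > 1, so H_1 ≅ Z ⊕ Z/2Z.
  H_2: rank ker ∂_2 − rank ∂_3 = (20 − 20) − 0 = 0, and there is no ∂_3, so H_2 ≅ 0.

As a check, the Euler characteristic is 10 − 30 + 20 = 0, which agrees with 1 − 1 + 0 = 0.

H_0 ≅ Z,  H_1 ≅ Z ⊕ Z/2Z,  H_2 = 0.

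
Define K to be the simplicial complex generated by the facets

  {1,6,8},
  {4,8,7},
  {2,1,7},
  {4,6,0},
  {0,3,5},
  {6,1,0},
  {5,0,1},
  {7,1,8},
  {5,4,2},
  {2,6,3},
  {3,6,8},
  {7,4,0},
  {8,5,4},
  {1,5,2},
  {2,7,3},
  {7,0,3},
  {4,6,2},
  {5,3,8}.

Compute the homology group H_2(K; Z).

Take the total order 0 < 1 < 2 < 3 < 4 < 5 < 6 < 7 < 8 on the vertex set. Then K (dimension 2) consists of the simplices:

  0-simplices (9): [0], [1], [2], [3], [4], [5], [6], [7], [8]
  1-simplices (27): (27 of them)
  2-simplices (18): [0,1,5], [0,1,6], [0,3,5], [0,3,7], [0,4,6], [0,4,7], [1,2,5], [1,2,7], [1,6,8], [1,7,8], [2,3,6], [2,3,7], [2,4,5], [2,4,6], [3,5,8], [3,6,8], [4,5,8], [4,7,8]

so the chain groups are C_0 ≅ Z^9, C_1 ≅ Z^27, C_2 ≅ Z^18.

The boundary map ∂_1: C_1 → C_0 is given by ∂[p,q] = [q] − [p].
The 9×27 boundary matrix has rank 8 and Smith normal form diag(1,1,1,1,1,1,1,1).

The boundary map ∂_2: C_2 → C_1 acts by ∂[p,q,r] = [q,r] − [p,r] + [p,q]. For instance
  ∂[0,4,6] = [4,6] − [0,6] + [0,4],
  ∂[2,3,6] = [3,6] − [2,6] + [2,3].
As a 27×18 matrix over Z this has rank 17, with invariant factors (1,1,1,1,1,1,1,1,1,1,1,1,1,1,1,1,1).

Reading off H_k = ker ∂_k / im ∂_{k+1}:

  H_2: rank ker ∂_2 − rank ∂_3 = (18 − 17) − 0 = 1, and there is no ∂_3, so H_2 ≅ Z.

H_2 ≅ Z.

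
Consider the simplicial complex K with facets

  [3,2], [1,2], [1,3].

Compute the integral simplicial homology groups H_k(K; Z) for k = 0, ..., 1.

Order the vertices as 1 < 2 < 3. Listing each simplex with vertices in this order, K has dimension 1 with simplices:

  0-simplices (3): [1], [2], [3]
  1-simplices (3): [1,2], [1,3], [2,3]

Hence C_0 ≅ Z^3, C_1 ≅ Z^3.

∂_1: C_1 → C_0 sends each edge [p,q] (with p < q) to q − p. For instance
  ∂[1,2] = [2] − [1].
This gives a 3×3 integer matrix of rank 2; reducing to Smith normal form yields diagonal entries (1,1).

From H_k ≅ ker(∂_k) / im(∂_{k+1}) we obtain:

  H_0: rank C_0 − rank ∂_1 = 3 − 2 = 1, and the invariant factors of ∂_1 are all 1, so H_0 = Z.
  H_1: rank ker ∂_1 − rank ∂_2 = (3 − 2) − 0 = 1, and there is no ∂_2, so H_1 = Z.

H_0 = Z,  H_1 = Z.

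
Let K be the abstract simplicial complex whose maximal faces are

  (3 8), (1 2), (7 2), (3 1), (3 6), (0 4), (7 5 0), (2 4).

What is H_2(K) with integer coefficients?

H_2 ≅ 0.

We work with the vertex ordering 0 < 1 < 2 < 3 < 4 < 5 < 6 < 7 < 8. The simplices of K, each written with vertices in increasing order, are:

  0-simplices (9): [0], [1], [2], [3], [4], [5], [6], [7], [8]
  1-simplices (10): [0,4], [0,5], [0,7], [1,2], [1,3], [2,4], [2,7], [3,6], [3,8], [5,7]
  2-simplices (1): [0,5,7]

so the chain groups are C_0 ≅ Z^9, C_1 ≅ Z^10, C_2 ≅ Z^1.

∂_1: C_1 → C_0 is given by ∂[p,q] = [q] − [p].
The 9×10 boundary matrix has rank 8 and Smith normal form diag(1,1,1,1,1,1,1,1).

∂_2: C_2 → C_1 acts by ∂[p,q,r] = [q,r] − [p,r] + [p,q]. For instance
  ∂[0,5,7] = [5,7] − [0,7] + [0,5].
The resulting 10×1 matrix has rank 1, and its Smith normal form has invariant factors (1).

Computing H_k = (kernel of ∂_k) / (image of ∂_{k+1}):

  H_2: rank ker ∂_2 − rank ∂_3 = (1 − 1) − 0 = 0, and there is no ∂_3, so H_2 ≅ 0.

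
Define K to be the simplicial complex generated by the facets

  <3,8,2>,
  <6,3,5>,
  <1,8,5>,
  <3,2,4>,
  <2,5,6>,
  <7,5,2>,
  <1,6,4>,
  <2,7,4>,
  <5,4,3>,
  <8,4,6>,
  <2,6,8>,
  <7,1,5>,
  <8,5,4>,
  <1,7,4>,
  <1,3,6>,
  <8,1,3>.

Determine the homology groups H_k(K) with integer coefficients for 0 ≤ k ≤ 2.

Take the total order 1 < 2 < 3 < 4 < 5 < 6 < 7 < 8 on the vertex set. Then K (dimension 2) consists of the simplices:

  0-simplices (8): [1], [2], [3], [4], [5], [6], [7], [8]
  1-simplices (24): (24 of them)
  2-simplices (16): [1,3,6], [1,3,8], [1,4,6], [1,4,7], [1,5,7], [1,5,8], [2,3,4], [2,3,8], [2,4,7], [2,5,6], [2,5,7], [2,6,8], [3,4,5], [3,5,6], [4,5,8], [4,6,8]

so the chain groups are C_0 ≅ Z^8, C_1 ≅ Z^24, C_2 ≅ Z^16.

Boundary ∂_1: C_1 → C_0 maps an edge to its endpoints' difference, ∂[p,q] = q − p.
This gives a 8×24 integer matrix of rank 7; reducing to Smith normal form yields diagonal entries (1,1,1,1,1,1,1).

∂_2: C_2 → C_1 sends each 2-simplex [p,q,r] to [q,r] − [p,r] + [p,q]. For instance
  ∂[1,5,8] = [5,8] − [1,8] + [1,5],
  ∂[1,3,6] = [3,6] − [1,6] + [1,3].
The resulting 24×16 matrix has rank 15, and its Smith normal form has invariant factors (1,1,1,1,1,1,1,1,1,1,1,1,1,1,1).

Reading off H_k = ker ∂_k / im ∂_{k+1}:

  H_0: rank C_0 − rank ∂_1 = 8 − 7 = 1, and the invariant factors of ∂_1 are all 1, so H_0 ≅ Z.
  H_1: rank ker ∂_1 − rank ∂_2 = (24 − 7) − 15 = 2, and the invariant factors of ∂_2 are all 1, so H_1 ≅ Z^2.
  H_2: rank ker ∂_2 − rank ∂_3 = (16 − 15) − 0 = 1, and there is no ∂_3, so H_2 ≅ Z.

(K is a triangulation of the torus T^2.)

H_0 = Z,  H_1 = Z^2,  H_2 = Z.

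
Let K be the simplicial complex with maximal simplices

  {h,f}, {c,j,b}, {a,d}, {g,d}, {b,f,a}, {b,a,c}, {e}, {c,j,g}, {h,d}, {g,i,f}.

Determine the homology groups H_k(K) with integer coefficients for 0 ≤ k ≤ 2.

Order the vertices as a < b < c < d < e < f < g < h < i < j. Listing each simplex with vertices in this order, K has dimension 2 with simplices:

  0-simplices (10): a, b, c, d, e, f, g, h, i, j
  1-simplices (16): ab, ac, ad, af, bc, bf, bj, cg, cj, dg, dh, fg, fh, fi, gi, gj
  2-simplices (5): abc, abf, bcj, cgj, fgi

so the chain groups are C_0 ≅ Z^10, C_1 ≅ Z^16, C_2 ≅ Z^5.

Boundary ∂_1: C_1 → C_0 is given by ∂[p,q] = [q] − [p]. For instance
  ∂ad = d − a.
As a 10×16 matrix over Z this has rank 8, with invariant factors (1,1,1,1,1,1,1,1).

The boundary map ∂_2: C_2 → C_1 sends each 2-simplex [p,q,r] to [q,r] − [p,r] + [p,q]. For instance
  ∂abc = bc − ac + ab,
  ∂abf = bf − af + ab.
The 16×5 boundary matrix has rank 5 and Smith normal form diag(1,1,1,1,1).

Computing H_k = (kernel of ∂_k) / (image of ∂_{k+1}):

  H_0: rank C_0 − rank ∂_1 = 10 − 8 = 2, and the invariant factors of ∂_1 are all 1, so H_0 ≅ Z^2.
  H_1: rank ker ∂_1 − rank ∂_2 = (16 − 8) − 5 = 3, and the invariant factors of ∂_2 are all 1, so H_1 ≅ Z^3.
  H_2: rank ker ∂_2 − rank ∂_3 = (5 − 5) − 0 = 0, and there is no ∂_3, so H_2 ≅ 0.

As a check, the Euler characteristic is 10 − 16 + 5 = -1, which agrees with 2 − 3 + 0 = -1.

H_0 = Z^2,  H_1 = Z^3,  H_2 = 0.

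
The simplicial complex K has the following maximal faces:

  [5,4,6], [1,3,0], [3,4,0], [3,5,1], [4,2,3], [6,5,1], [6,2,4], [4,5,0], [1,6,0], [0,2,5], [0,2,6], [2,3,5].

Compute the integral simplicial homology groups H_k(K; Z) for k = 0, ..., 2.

Take the total order 0 < 1 < 2 < 3 < 4 < 5 < 6 on the vertex set. Then K (dimension 2) consists of the simplices:

  0-simplices (7): [0], [1], [2], [3], [4], [5], [6]
  1-simplices (18): [0,1], [0,2], [0,3], [0,4], [0,5], [0,6], [1,3], [1,5], [1,6], [2,3], [2,4], [2,5], [2,6], [3,4], [3,5], [4,5], [4,6], [5,6]
  2-simplices (12): [0,1,3], [0,1,6], [0,2,5], [0,2,6], [0,3,4], [0,4,5], [1,3,5], [1,5,6], [2,3,4], [2,3,5], [2,4,6], [4,5,6]

giving chain groups C_0 ≅ Z^7, C_1 ≅ Z^18, C_2 ≅ Z^12.

Boundary ∂_1: C_1 → C_0 maps an edge to its endpoints' difference, ∂[p,q] = q − p.
As a 7×18 matrix over Z this has rank 6, with invariant factors (1,1,1,1,1,1).

The boundary map ∂_2: C_2 → C_1 acts by ∂[p,q,r] = [q,r] − [p,r] + [p,q]. For instance
  ∂[1,5,6] = [5,6] − [1,6] + [1,5],
  ∂[0,2,6] = [2,6] − [0,6] + [0,2].
As a 18×12 matrix over Z this has rank 12, with invariant factors (1,1,1,1,1,1,1,1,1,1,1,2).

Reading off H_k = ker ∂_k / im ∂_{k+1}:

  H_0: rank C_0 − rank ∂_1 = 7 − 6 = 1, and the invariant factors of ∂_1 are all 1, so H_0 ≅ Z.
  H_1: rank ker ∂_1 − rank ∂_2 = (18 − 6) − 12 = 0, and ∂_2 has invariant factor 2 > 1, so H_1 ≅ Z_2.
  H_2: rank ker ∂_2 − rank ∂_3 = (12 − 12) − 0 = 0, and there is no ∂_3, so H_2 ≅ 0.

As a check, the Euler characteristic is 7 − 18 + 12 = 1, which agrees with 1 − 0 + 0 = 1.

H_0 ≅ Z,  H_1 ≅ Z_2,  H_2 = 0.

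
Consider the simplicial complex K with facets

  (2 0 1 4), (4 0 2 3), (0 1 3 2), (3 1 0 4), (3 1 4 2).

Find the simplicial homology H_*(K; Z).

H_0 ≅ Z,  H_1 = 0,  H_2 = 0,  H_3 ≅ Z.

Take the total order 0 < 1 < 2 < 3 < 4 on the vertex set. Then K (dimension 3) consists of the simplices:

  0-simplices (5): [0], [1], [2], [3], [4]
  1-simplices (10): [0,1], [0,2], [0,3], [0,4], [1,2], [1,3], [1,4], [2,3], [2,4], [3,4]
  2-simplices (10): [0,1,2], [0,1,3], [0,1,4], [0,2,3], [0,2,4], [0,3,4], [1,2,3], [1,2,4], [1,3,4], [2,3,4]
  3-simplices (5): [0,1,2,3], [0,1,2,4], [0,1,3,4], [0,2,3,4], [1,2,3,4]

so the chain groups are C_0 ≅ Z^5, C_1 ≅ Z^10, C_2 ≅ Z^10, C_3 ≅ Z^5.

Boundary ∂_1: C_1 → C_0 is given by ∂[p,q] = [q] − [p].
The resulting 5×10 matrix has rank 4, and its Smith normal form has invariant factors (1,1,1,1).

The boundary map ∂_2: C_2 → C_1 acts by ∂[p,q,r] = [q,r] − [p,r] + [p,q]. For instance
  ∂[2,3,4] = [3,4] − [2,4] + [2,3],
  ∂[1,2,3] = [2,3] − [1,3] + [1,2].
This gives a 10×10 integer matrix of rank 6; reducing to Smith normal form yields diagonal entries (1,1,1,1,1,1).

The boundary map ∂_3: C_3 → C_2 sends each 3-simplex σ to the alternating sum Σ_i (−1)^i (σ with its i-th vertex removed). For instance
  ∂[0,1,2,4] = [1,2,4] − [0,2,4] + [0,1,4] − [0,1,2],
  ∂[0,2,3,4] = [2,3,4] − [0,3,4] + [0,2,4] − [0,2,3].
The 10×5 boundary matrix has rank 4 and Smith normal form diag(1,1,1,1).

Now H_k = ker ∂_k / im ∂_{k+1}, so:

  H_0: rank C_0 − rank ∂_1 = 5 − 4 = 1, and the invariant factors of ∂_1 are all 1, so H_0 ≅ Z.
  H_1: rank ker ∂_1 − rank ∂_2 = (10 − 4) − 6 = 0, and the invariant factors of ∂_2 are all 1, so H_1 ≅ 0.
  H_2: rank ker ∂_2 − rank ∂_3 = (10 − 6) − 4 = 0, and the invariant factors of ∂_3 are all 1, so H_2 ≅ 0.
  H_3: rank ker ∂_3 − rank ∂_4 = (5 − 4) − 0 = 1, and there is no ∂_4, so H_3 ≅ Z.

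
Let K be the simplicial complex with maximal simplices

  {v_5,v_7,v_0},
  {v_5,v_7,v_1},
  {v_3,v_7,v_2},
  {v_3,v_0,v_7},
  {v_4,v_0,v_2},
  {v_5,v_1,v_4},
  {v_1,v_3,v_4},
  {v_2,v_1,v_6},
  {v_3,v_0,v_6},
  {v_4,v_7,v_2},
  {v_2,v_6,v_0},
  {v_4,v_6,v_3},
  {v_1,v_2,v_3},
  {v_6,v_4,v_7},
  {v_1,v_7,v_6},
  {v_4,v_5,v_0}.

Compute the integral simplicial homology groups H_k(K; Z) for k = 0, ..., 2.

H_0 = Z,  H_1 = Z^2,  H_2 = Z.

Take the total order v_0 < v_1 < v_2 < v_3 < v_4 < v_5 < v_6 < v_7 on the vertex set. Then K (dimension 2) consists of the simplices:

  0-simplices (8): [v_0], [v_1], [v_2], [v_3], [v_4], [v_5], [v_6], [v_7]
  1-simplices (24): (24 of them)
  2-simplices (16): (16 of them)

giving chain groups C_0 ≅ Z^8, C_1 ≅ Z^24, C_2 ≅ Z^16.

Boundary ∂_1: C_1 → C_0 sends each edge [p,q] (with p < q) to q − p.
The resulting 8×24 matrix has rank 7, and its Smith normal form has invariant factors (1,1,1,1,1,1,1).

The boundary map ∂_2: C_2 → C_1 maps a triangle to the signed sum of its edges. For instance
  ∂[v_1,v_2,v_3] = [v_2,v_3] − [v_1,v_3] + [v_1,v_2],
  ∂[v_2,v_3,v_7] = [v_3,v_7] − [v_2,v_7] + [v_2,v_3].
This gives a 24×16 integer matrix of rank 15; reducing to Smith normal form yields diagonal entries (1,1,1,1,1,1,1,1,1,1,1,1,1,1,1).

Computing H_k = (kernel of ∂_k) / (image of ∂_{k+1}):

  H_0: rank C_0 − rank ∂_1 = 8 − 7 = 1, and the invariant factors of ∂_1 are all 1, so H_0 = Z.
  H_1: rank ker ∂_1 − rank ∂_2 = (24 − 7) − 15 = 2, and the invariant factors of ∂_2 are all 1, so H_1 = Z^2.
  H_2: rank ker ∂_2 − rank ∂_3 = (16 − 15) − 0 = 1, and there is no ∂_3, so H_2 = Z.

(K is a triangulation of the torus T^2.)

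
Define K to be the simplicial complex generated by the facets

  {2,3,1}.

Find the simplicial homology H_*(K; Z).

Take the total order 1 < 2 < 3 on the vertex set. Then K (dimension 2) consists of the simplices:

  0-simplices (3): [1], [2], [3]
  1-simplices (3): [1,2], [1,3], [2,3]
  2-simplices (1): [1,2,3]

Hence C_0 ≅ Z^3, C_1 ≅ Z^3, C_2 ≅ Z^1.

∂_1: C_1 → C_0 sends each edge [p,q] (with p < q) to q − p. For instance
  ∂[2,3] = [3] − [2].
This gives a 3×3 integer matrix of rank 2; reducing to Smith normal form yields diagonal entries (1,1).

The boundary map ∂_2: C_2 → C_1 acts by ∂[p,q,r] = [q,r] − [p,r] + [p,q]. For instance
  ∂[1,2,3] = [2,3] − [1,3] + [1,2].
The resulting 3×1 matrix has rank 1, and its Smith normal form has invariant factors (1).

Reading off H_k = ker ∂_k / im ∂_{k+1}:

  H_0: rank C_0 − rank ∂_1 = 3 − 2 = 1, and the invariant factors of ∂_1 are all 1, so H_0 = Z.
  H_1: rank ker ∂_1 − rank ∂_2 = (3 − 2) − 1 = 0, and the invariant factors of ∂_2 are all 1, so H_1 = 0.
  H_2: rank ker ∂_2 − rank ∂_3 = (1 − 1) − 0 = 0, and there is no ∂_3, so H_2 = 0.

H_0 = Z,  H_1 = 0,  H_2 = 0.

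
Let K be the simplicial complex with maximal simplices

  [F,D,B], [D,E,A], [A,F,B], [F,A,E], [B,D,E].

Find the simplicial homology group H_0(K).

H_0 ≅ Z.

Fix the vertex order A < B < D < E < F and write every simplex with vertices in increasing order. Then dim K = 2 and the simplices of K are:

  0-simplices (5): A, B, D, E, F
  1-simplices (10): AB, AD, AE, AF, BD, BE, BF, DE, DF, EF
  2-simplices (5): ABF, ADE, AEF, BDE, BDF

Hence C_0 ≅ Z^5, C_1 ≅ Z^10, C_2 ≅ Z^5.

∂_1: C_1 → C_0 sends each edge [p,q] (with p < q) to q − p. For instance
  ∂BF = F − B.
The resulting 5×10 matrix has rank 4, and its Smith normal form has invariant factors (1,1,1,1).

Boundary ∂_2: C_2 → C_1 acts by ∂[p,q,r] = [q,r] − [p,r] + [p,q]. For instance
  ∂ABF = BF − AF + AB,
  ∂ADE = DE − AE + AD.
As a 10×5 matrix over Z this has rank 5, with invariant factors (1,1,1,1,1).

Reading off H_k = ker ∂_k / im ∂_{k+1}:

  H_0: rank C_0 − rank ∂_1 = 5 − 4 = 1, and the invariant factors of ∂_1 are all 1, so H_0 = Z.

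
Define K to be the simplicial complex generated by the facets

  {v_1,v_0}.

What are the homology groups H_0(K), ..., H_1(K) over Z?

Order the vertices as v_0 < v_1. Listing each simplex with vertices in this order, K has dimension 1 with simplices:

  0-simplices (2): [v_0], [v_1]
  1-simplices (1): [v_0,v_1]

Hence C_0 ≅ Z^2, C_1 ≅ Z^1.

∂_1: C_1 → C_0 is given by ∂[p,q] = [q] − [p]. For instance
  ∂[v_0,v_1] = [v_1] − [v_0].
This gives a 2×1 integer matrix of rank 1; reducing to Smith normal form yields diagonal entries (1).

Reading off H_k = ker ∂_k / im ∂_{k+1}:

  H_0: rank C_0 − rank ∂_1 = 2 − 1 = 1, and the invariant factors of ∂_1 are all 1, so H_0 = Z.
  H_1: rank ker ∂_1 − rank ∂_2 = (1 − 1) − 0 = 0, and there is no ∂_2, so H_1 = 0.

As a check, the Euler characteristic is 2 − 1 = 1, which agrees with 1 − 0 = 1.
(K is a triangulation of the 1-simplex.)

H_0 = Z,  H_1 = 0.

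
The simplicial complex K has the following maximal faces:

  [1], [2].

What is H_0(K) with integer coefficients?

H_0 = Z^2.

K has 2 vertices.
rank ∂_0 = 0, rank ∂_1 = 0 ⇒ b_0 = 2 − 0 − 0 = 2. So H_0 = Z^2.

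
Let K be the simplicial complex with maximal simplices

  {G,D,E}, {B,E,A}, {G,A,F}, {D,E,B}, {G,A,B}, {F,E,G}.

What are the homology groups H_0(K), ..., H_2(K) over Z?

K has 6 vertices, 12 edges, 6 triangles.
rank ∂_0 = 0, rank ∂_1 = 5 ⇒ b_0 = 6 − 0 − 5 = 1; all invariant factors of ∂_1 are 1 so no torsion. So H_0 = Z.
rank ∂_1 = 5, rank ∂_2 = 6 ⇒ b_1 = 12 − 5 − 6 = 1; all invariant factors of ∂_2 are 1 so no torsion. So H_1 = Z.
rank ∂_2 = 6, rank ∂_3 = 0 ⇒ b_2 = 6 − 6 − 0 = 0. So H_2 = 0.

H_0 ≅ Z,  H_1 ≅ Z,  H_2 = 0.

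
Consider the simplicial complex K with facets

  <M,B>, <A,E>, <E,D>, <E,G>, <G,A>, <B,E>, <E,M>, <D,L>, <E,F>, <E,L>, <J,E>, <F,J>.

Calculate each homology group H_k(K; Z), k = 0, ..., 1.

Take the total order A < B < D < E < F < G < J < L < M on the vertex set. Then K (dimension 1) consists of the simplices:

  0-simplices (9): A, B, D, E, F, G, J, L, M
  1-simplices (12): AE, AG, BE, BM, DE, DL, EF, EG, EJ, EL, EM, FJ

giving chain groups C_0 ≅ Z^9, C_1 ≅ Z^12.

The boundary map ∂_1: C_1 → C_0 sends each edge [p,q] (with p < q) to q − p.
The 9×12 boundary matrix has rank 8 and Smith normal form diag(1,1,1,1,1,1,1,1).

Computing H_k = (kernel of ∂_k) / (image of ∂_{k+1}):

  H_0: rank C_0 − rank ∂_1 = 9 − 8 = 1, and the invariant factors of ∂_1 are all 1, so H_0 = Z.
  H_1: rank ker ∂_1 − rank ∂_2 = (12 − 8) − 0 = 4, and there is no ∂_2, so H_1 = Z^4.

As a check, the Euler characteristic is 9 − 12 = -3, which agrees with 1 − 4 = -3.

H_0 = Z,  H_1 = Z^4.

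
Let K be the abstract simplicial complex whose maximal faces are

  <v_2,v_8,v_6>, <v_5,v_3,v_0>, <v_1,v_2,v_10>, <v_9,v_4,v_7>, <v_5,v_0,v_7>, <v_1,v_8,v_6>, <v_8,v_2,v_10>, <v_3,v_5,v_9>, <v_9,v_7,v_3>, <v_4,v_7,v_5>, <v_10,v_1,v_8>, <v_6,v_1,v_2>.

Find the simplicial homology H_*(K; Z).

Take the total order v_0 < v_1 < v_2 < v_3 < v_4 < v_5 < v_6 < v_7 < v_8 < v_9 < v_10 on the vertex set. Then K (dimension 2) consists of the simplices:

  0-simplices (11): [v_0], [v_1], [v_2], [v_3], [v_4], [v_5], [v_6], [v_7], [v_8], [v_9], [v_10]
  1-simplices (21): (21 of them)
  2-simplices (12): (12 of them)

Hence C_0 ≅ Z^11, C_1 ≅ Z^21, C_2 ≅ Z^12.

Boundary ∂_1: C_1 → C_0 maps an edge to its endpoints' difference, ∂[p,q] = q − p. For instance
  ∂[v_2,v_8] = [v_8] − [v_2].
The 11×21 boundary matrix has rank 9 and Smith normal form diag(1,1,1,1,1,1,1,1,1).

Boundary ∂_2: C_2 → C_1 maps a triangle to the signed sum of its edges. For instance
  ∂[v_2,v_6,v_8] = [v_6,v_8] − [v_2,v_8] + [v_2,v_6],
  ∂[v_4,v_5,v_7] = [v_5,v_7] − [v_4,v_7] + [v_4,v_5].
As a 21×12 matrix over Z this has rank 11, with invariant factors (1,1,1,1,1,1,1,1,1,1,1).

Now H_k = ker ∂_k / im ∂_{k+1}, so:

  H_0: rank C_0 − rank ∂_1 = 11 − 9 = 2, and the invariant factors of ∂_1 are all 1, so H_0 = Z^2.
  H_1: rank ker ∂_1 − rank ∂_2 = (21 − 9) − 11 = 1, and the invariant factors of ∂_2 are all 1, so H_1 = Z.
  H_2: rank ker ∂_2 − rank ∂_3 = (12 − 11) − 0 = 1, and there is no ∂_3, so H_2 = Z.

(K is a triangulation of the disjoint union of the cylinder S^1 x I and the 2-sphere S^2.)

H_0 = Z^2,  H_1 = Z,  H_2 = Z.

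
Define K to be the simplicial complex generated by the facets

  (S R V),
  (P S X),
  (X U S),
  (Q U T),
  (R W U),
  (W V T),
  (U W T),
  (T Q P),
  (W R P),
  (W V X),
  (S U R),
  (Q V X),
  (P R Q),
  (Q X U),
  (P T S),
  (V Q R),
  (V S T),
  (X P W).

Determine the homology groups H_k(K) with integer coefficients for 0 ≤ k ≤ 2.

H_0 = Z,  H_1 = Z^2,  H_2 = Z.

K has 9 vertices, 27 edges, 18 triangles.
rank ∂_0 = 0, rank ∂_1 = 8 ⇒ b_0 = 9 − 0 − 8 = 1; all invariant factors of ∂_1 are 1 so no torsion. So H_0 ≅ Z.
rank ∂_1 = 8, rank ∂_2 = 17 ⇒ b_1 = 27 − 8 − 17 = 2; all invariant factors of ∂_2 are 1 so no torsion. So H_1 ≅ Z^2.
rank ∂_2 = 17, rank ∂_3 = 0 ⇒ b_2 = 18 − 17 − 0 = 1. So H_2 ≅ Z.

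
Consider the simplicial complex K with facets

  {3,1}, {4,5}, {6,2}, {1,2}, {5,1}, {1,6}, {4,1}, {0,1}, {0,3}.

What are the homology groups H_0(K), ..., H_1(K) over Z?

H_0 ≅ Z,  H_1 ≅ Z^3.

Take the total order 0 < 1 < 2 < 3 < 4 < 5 < 6 on the vertex set. Then K (dimension 1) consists of the simplices:

  0-simplices (7): [0], [1], [2], [3], [4], [5], [6]
  1-simplices (9): [0,1], [0,3], [1,2], [1,3], [1,4], [1,5], [1,6], [2,6], [4,5]

so the chain groups are C_0 ≅ Z^7, C_1 ≅ Z^9.

∂_1: C_1 → C_0 is given by ∂[p,q] = [q] − [p].
This gives a 7×9 integer matrix of rank 6; reducing to Smith normal form yields diagonal entries (1,1,1,1,1,1).

Reading off H_k = ker ∂_k / im ∂_{k+1}:

  H_0: rank C_0 − rank ∂_1 = 7 − 6 = 1, and the invariant factors of ∂_1 are all 1, so H_0 = Z.
  H_1: rank ker ∂_1 − rank ∂_2 = (9 − 6) − 0 = 3, and there is no ∂_2, so H_1 = Z^3.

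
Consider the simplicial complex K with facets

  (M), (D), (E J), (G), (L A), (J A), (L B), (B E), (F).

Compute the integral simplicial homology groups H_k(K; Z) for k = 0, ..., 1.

H_0 ≅ Z^5,  H_1 ≅ Z.

Order the vertices as A < B < D < E < F < G < J < L < M. Listing each simplex with vertices in this order, K has dimension 1 with simplices:

  0-simplices (9): A, B, D, E, F, G, J, L, M
  1-simplices (5): AJ, AL, BE, BL, EJ

Hence C_0 ≅ Z^9, C_1 ≅ Z^5.

The boundary map ∂_1: C_1 → C_0 sends each edge [p,q] (with p < q) to q − p. For instance
  ∂AL = L − A.
This gives a 9×5 integer matrix of rank 4; reducing to Smith normal form yields diagonal entries (1,1,1,1).

Now H_k = ker ∂_k / im ∂_{k+1}, so:

  H_0: rank C_0 − rank ∂_1 = 9 − 4 = 5, and the invariant factors of ∂_1 are all 1, so H_0 ≅ Z^5.
  H_1: rank ker ∂_1 − rank ∂_2 = (5 − 4) − 0 = 1, and there is no ∂_2, so H_1 ≅ Z.

As a check, the Euler characteristic is 9 − 5 = 4, which agrees with 5 − 1 = 4.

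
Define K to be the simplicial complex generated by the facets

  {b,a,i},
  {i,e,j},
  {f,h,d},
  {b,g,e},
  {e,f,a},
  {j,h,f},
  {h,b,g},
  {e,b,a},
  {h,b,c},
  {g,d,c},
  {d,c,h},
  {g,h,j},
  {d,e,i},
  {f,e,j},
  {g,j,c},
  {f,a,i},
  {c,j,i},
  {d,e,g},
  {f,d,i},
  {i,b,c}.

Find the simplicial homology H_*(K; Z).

H_0 = Z,  H_1 = Z ⊕ Z/2Z,  H_2 = 0.

Take the total order a < b < c < d < e < f < g < h < i < j on the vertex set. Then K (dimension 2) consists of the simplices:

  0-simplices (10): a, b, c, d, e, f, g, h, i, j
  1-simplices (30): ab, ae, af, ai, bc, be, bg, bh, bi, cd, cg, ch, ci, cj, de, df, dg, dh, di, ef, eg, ei, ej, fh, fi, fj, gh, gj, hj, ij
  2-simplices (20): abe, abi, aef, afi, bch, bci, beg, bgh, cdg, cdh, cgj, cij, deg, dei, dfh, dfi, efj, eij, fhj, ghj

giving chain groups C_0 ≅ Z^10, C_1 ≅ Z^30, C_2 ≅ Z^20.

∂_1: C_1 → C_0 maps an edge to its endpoints' difference, ∂[p,q] = q − p. For instance
  ∂ei = i − e.
The 10×30 boundary matrix has rank 9 and Smith normal form diag(1,1,1,1,1,1,1,1,1).

∂_2: C_2 → C_1 maps a triangle to the signed sum of its edges. For instance
  ∂dfh = fh − dh + df,
  ∂ghj = hj − gj + gh.
As a 30×20 matrix over Z this has rank 20, with invariant factors (1,1,1,1,1,1,1,1,1,1,1,1,1,1,1,1,1,1,1,2).

Reading off H_k = ker ∂_k / im ∂_{k+1}:

  H_0: rank C_0 − rank ∂_1 = 10 − 9 = 1, and the invariant factors of ∂_1 are all 1, so H_0 = Z.
  H_1: rank ker ∂_1 − rank ∂_2 = (30 − 9) − 20 = 1, and ∂_2 has invariant factor 2 > 1, so H_1 = Z ⊕ Z/2Z.
  H_2: rank ker ∂_2 − rank ∂_3 = (20 − 20) − 0 = 0, and there is no ∂_3, so H_2 = 0.

As a check, the Euler characteristic is 10 − 30 + 20 = 0, which agrees with 1 − 1 + 0 = 0.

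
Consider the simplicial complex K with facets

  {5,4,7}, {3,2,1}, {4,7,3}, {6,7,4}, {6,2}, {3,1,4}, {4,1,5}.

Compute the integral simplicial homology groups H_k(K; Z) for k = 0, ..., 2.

Order the vertices as 1 < 2 < 3 < 4 < 5 < 6 < 7. Listing each simplex with vertices in this order, K has dimension 2 with simplices:

  0-simplices (7): [1], [2], [3], [4], [5], [6], [7]
  1-simplices (13): [1,2], [1,3], [1,4], [1,5], [2,3], [2,6], [3,4], [3,7], [4,5], [4,6], [4,7], [5,7], [6,7]
  2-simplices (6): [1,2,3], [1,3,4], [1,4,5], [3,4,7], [4,5,7], [4,6,7]

giving chain groups C_0 ≅ Z^7, C_1 ≅ Z^13, C_2 ≅ Z^6.

The boundary map ∂_1: C_1 → C_0 maps an edge to its endpoints' difference, ∂[p,q] = q − p. For instance
  ∂[3,4] = [4] − [3].
The 7×13 boundary matrix has rank 6 and Smith normal form diag(1,1,1,1,1,1).

Boundary ∂_2: C_2 → C_1 sends each 2-simplex [p,q,r] to [q,r] − [p,r] + [p,q]. For instance
  ∂[1,2,3] = [2,3] − [1,3] + [1,2],
  ∂[3,4,7] = [4,7] − [3,7] + [3,4].
The resulting 13×6 matrix has rank 6, and its Smith normal form has invariant factors (1,1,1,1,1,1).

Reading off H_k = ker ∂_k / im ∂_{k+1}:

  H_0: rank C_0 − rank ∂_1 = 7 − 6 = 1, and the invariant factors of ∂_1 are all 1, so H_0 = Z.
  H_1: rank ker ∂_1 − rank ∂_2 = (13 − 6) − 6 = 1, and the invariant factors of ∂_2 are all 1, so H_1 = Z.
  H_2: rank ker ∂_2 − rank ∂_3 = (6 − 6) − 0 = 0, and there is no ∂_3, so H_2 = 0.

H_0 ≅ Z,  H_1 ≅ Z,  H_2 = 0.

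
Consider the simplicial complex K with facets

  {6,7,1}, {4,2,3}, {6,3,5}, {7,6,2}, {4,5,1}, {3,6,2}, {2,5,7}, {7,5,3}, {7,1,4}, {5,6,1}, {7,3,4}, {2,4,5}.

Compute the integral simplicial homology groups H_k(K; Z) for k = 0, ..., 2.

H_0 = Z,  H_1 = Z_2,  H_2 = 0.

We work with the vertex ordering 1 < 2 < 3 < 4 < 5 < 6 < 7. The simplices of K, each written with vertices in increasing order, are:

  0-simplices (7): [1], [2], [3], [4], [5], [6], [7]
  1-simplices (18): [1,4], [1,5], [1,6], [1,7], [2,3], [2,4], [2,5], [2,6], [2,7], [3,4], [3,5], [3,6], [3,7], [4,5], [4,7], [5,6], [5,7], [6,7]
  2-simplices (12): [1,4,5], [1,4,7], [1,5,6], [1,6,7], [2,3,4], [2,3,6], [2,4,5], [2,5,7], [2,6,7], [3,4,7], [3,5,6], [3,5,7]

so the chain groups are C_0 ≅ Z^7, C_1 ≅ Z^18, C_2 ≅ Z^12.

The boundary map ∂_1: C_1 → C_0 is given by ∂[p,q] = [q] − [p].
As a 7×18 matrix over Z this has rank 6, with invariant factors (1,1,1,1,1,1).

∂_2: C_2 → C_1 acts by ∂[p,q,r] = [q,r] − [p,r] + [p,q]. For instance
  ∂[1,4,5] = [4,5] − [1,5] + [1,4],
  ∂[1,5,6] = [5,6] − [1,6] + [1,5].
This gives a 18×12 integer matrix of rank 12; reducing to Smith normal form yields diagonal entries (1,1,1,1,1,1,1,1,1,1,1,2).

Now H_k = ker ∂_k / im ∂_{k+1}, so:

  H_0: rank C_0 − rank ∂_1 = 7 − 6 = 1, and the invariant factors of ∂_1 are all 1, so H_0 ≅ Z.
  H_1: rank ker ∂_1 − rank ∂_2 = (18 − 6) − 12 = 0, and ∂_2 has invariant factor 2 > 1, so H_1 ≅ Z_2.
  H_2: rank ker ∂_2 − rank ∂_3 = (12 − 12) − 0 = 0, and there is no ∂_3, so H_2 ≅ 0.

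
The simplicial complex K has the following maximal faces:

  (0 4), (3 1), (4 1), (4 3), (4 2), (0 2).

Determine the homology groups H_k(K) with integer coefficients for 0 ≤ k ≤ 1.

Order the vertices as 0 < 1 < 2 < 3 < 4. Listing each simplex with vertices in this order, K has dimension 1 with simplices:

  0-simplices (5): [0], [1], [2], [3], [4]
  1-simplices (6): [0,2], [0,4], [1,3], [1,4], [2,4], [3,4]

Hence C_0 ≅ Z^5, C_1 ≅ Z^6.

The boundary map ∂_1: C_1 → C_0 is given by ∂[p,q] = [q] − [p]. For instance
  ∂[0,4] = [4] − [0].
This gives a 5×6 integer matrix of rank 4; reducing to Smith normal form yields diagonal entries (1,1,1,1).

Now H_k = ker ∂_k / im ∂_{k+1}, so:

  H_0: rank C_0 − rank ∂_1 = 5 − 4 = 1, and the invariant factors of ∂_1 are all 1, so H_0 = Z.
  H_1: rank ker ∂_1 − rank ∂_2 = (6 − 4) − 0 = 2, and there is no ∂_2, so H_1 = Z^2.

As a check, the Euler characteristic is 5 − 6 = -1, which agrees with 1 − 2 = -1.

H_0 = Z,  H_1 = Z^2.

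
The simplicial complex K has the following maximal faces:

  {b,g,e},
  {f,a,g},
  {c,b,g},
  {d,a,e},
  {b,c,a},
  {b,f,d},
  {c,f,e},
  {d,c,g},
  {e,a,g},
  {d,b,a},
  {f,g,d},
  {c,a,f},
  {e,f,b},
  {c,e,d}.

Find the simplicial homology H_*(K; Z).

We work with the vertex ordering a < b < c < d < e < f < g. The simplices of K, each written with vertices in increasing order, are:

  0-simplices (7): a, b, c, d, e, f, g
  1-simplices (21): ab, ac, ad, ae, af, ag, bc, bd, be, bf, bg, cd, ce, cf, cg, de, df, dg, ef, eg, fg
  2-simplices (14): abc, abd, acf, ade, aeg, afg, bcg, bdf, bef, beg, cde, cdg, cef, dfg

so the chain groups are C_0 ≅ Z^7, C_1 ≅ Z^21, C_2 ≅ Z^14.

Boundary ∂_1: C_1 → C_0 is given by ∂[p,q] = [q] − [p].
This gives a 7×21 integer matrix of rank 6; reducing to Smith normal form yields diagonal entries (1,1,1,1,1,1).

Boundary ∂_2: C_2 → C_1 acts by ∂[p,q,r] = [q,r] − [p,r] + [p,q]. For instance
  ∂cdg = dg − cg + cd,
  ∂abd = bd − ad + ab.
The 21×14 boundary matrix has rank 13 and Smith normal form diag(1,1,1,1,1,1,1,1,1,1,1,1,1).

Computing H_k = (kernel of ∂_k) / (image of ∂_{k+1}):

  H_0: rank C_0 − rank ∂_1 = 7 − 6 = 1, and the invariant factors of ∂_1 are all 1, so H_0 = Z.
  H_1: rank ker ∂_1 − rank ∂_2 = (21 − 6) − 13 = 2, and the invariant factors of ∂_2 are all 1, so H_1 = Z^2.
  H_2: rank ker ∂_2 − rank ∂_3 = (14 − 13) − 0 = 1, and there is no ∂_3, so H_2 = Z.

As a check, the Euler characteristic is 7 − 21 + 14 = 0, which agrees with 1 − 2 + 1 = 0.
(K is a triangulation of the torus T^2.)

H_0 = Z,  H_1 = Z^2,  H_2 = Z.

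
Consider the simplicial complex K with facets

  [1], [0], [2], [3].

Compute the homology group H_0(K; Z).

K has 4 vertices.
rank ∂_0 = 0, rank ∂_1 = 0 ⇒ b_0 = 4 − 0 − 0 = 4. So H_0 ≅ Z^4.

H_0 ≅ Z^4.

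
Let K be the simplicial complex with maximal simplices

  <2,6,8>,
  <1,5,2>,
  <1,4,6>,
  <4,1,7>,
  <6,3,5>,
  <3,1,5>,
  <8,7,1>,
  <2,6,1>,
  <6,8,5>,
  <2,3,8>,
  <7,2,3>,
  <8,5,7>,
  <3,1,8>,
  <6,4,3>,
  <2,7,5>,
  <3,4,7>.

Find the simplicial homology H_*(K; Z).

K has 8 vertices, 24 edges, 16 triangles.
rank ∂_0 = 0, rank ∂_1 = 7 ⇒ b_0 = 8 − 0 − 7 = 1; all invariant factors of ∂_1 are 1 so no torsion. So H_0 ≅ Z.
rank ∂_1 = 7, rank ∂_2 = 15 ⇒ b_1 = 24 − 7 − 15 = 2; all invariant factors of ∂_2 are 1 so no torsion. So H_1 ≅ Z^2.
rank ∂_2 = 15, rank ∂_3 = 0 ⇒ b_2 = 16 − 15 − 0 = 1. So H_2 ≅ Z.

H_0 ≅ Z,  H_1 ≅ Z^2,  H_2 ≅ Z.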